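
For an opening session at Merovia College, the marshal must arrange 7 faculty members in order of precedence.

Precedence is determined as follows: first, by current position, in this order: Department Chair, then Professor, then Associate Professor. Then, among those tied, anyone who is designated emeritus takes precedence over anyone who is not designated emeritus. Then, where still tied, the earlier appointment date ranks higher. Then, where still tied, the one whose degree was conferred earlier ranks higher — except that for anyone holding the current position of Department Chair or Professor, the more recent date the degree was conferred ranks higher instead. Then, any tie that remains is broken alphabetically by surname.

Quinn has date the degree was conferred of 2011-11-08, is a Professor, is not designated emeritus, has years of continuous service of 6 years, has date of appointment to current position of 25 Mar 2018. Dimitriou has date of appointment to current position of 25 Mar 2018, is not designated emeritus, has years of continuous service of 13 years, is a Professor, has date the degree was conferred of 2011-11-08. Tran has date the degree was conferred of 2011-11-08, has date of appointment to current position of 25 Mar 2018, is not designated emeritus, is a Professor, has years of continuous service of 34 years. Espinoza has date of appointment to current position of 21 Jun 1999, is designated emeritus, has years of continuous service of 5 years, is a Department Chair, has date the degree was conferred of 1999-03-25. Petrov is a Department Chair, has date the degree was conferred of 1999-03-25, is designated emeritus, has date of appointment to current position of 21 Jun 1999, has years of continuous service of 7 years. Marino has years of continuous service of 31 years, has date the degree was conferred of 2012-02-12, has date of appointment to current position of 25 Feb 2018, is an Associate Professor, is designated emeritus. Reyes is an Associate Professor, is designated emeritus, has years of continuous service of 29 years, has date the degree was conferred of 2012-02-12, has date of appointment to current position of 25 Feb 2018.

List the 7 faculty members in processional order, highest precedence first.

Espinoza, Petrov, Dimitriou, Quinn, Tran, Marino, Reyes

By current position: Espinoza and Petrov (Department Chair); then Dimitriou, Quinn and Tran (Professor); then Marino and Reyes (Associate Professor).
Espinoza and Petrov are each designated emeritus, so the next rule applies.
Espinoza and Petrov both have date of appointment to current position 21 Jun 1999, so the next rule applies.
Espinoza and Petrov both have date the degree was conferred 1999-03-25, so the next rule applies.
Among Espinoza and Petrov, alphabetically by surname: Espinoza before Petrov.
Dimitriou, Quinn and Tran are each not designated emeritus, so the next rule applies.
Dimitriou, Quinn and Tran all have date of appointment to current position 25 Mar 2018, so the next rule applies.
Dimitriou, Quinn and Tran all have date the degree was conferred 2011-11-08, so the next rule applies.
Among Dimitriou, Quinn and Tran, alphabetically by surname: Dimitriou before Quinn before Tran.
Marino and Reyes are each designated emeritus, so the next rule applies.
Marino and Reyes both have date of appointment to current position 25 Feb 2018, so the next rule applies.
Marino and Reyes both have date the degree was conferred 2012-02-12, so the next rule applies.
Among Marino and Reyes, alphabetically by surname: Marino before Reyes.
Full order: Espinoza, Petrov, Dimitriou, Quinn, Tran, Marino, Reyes.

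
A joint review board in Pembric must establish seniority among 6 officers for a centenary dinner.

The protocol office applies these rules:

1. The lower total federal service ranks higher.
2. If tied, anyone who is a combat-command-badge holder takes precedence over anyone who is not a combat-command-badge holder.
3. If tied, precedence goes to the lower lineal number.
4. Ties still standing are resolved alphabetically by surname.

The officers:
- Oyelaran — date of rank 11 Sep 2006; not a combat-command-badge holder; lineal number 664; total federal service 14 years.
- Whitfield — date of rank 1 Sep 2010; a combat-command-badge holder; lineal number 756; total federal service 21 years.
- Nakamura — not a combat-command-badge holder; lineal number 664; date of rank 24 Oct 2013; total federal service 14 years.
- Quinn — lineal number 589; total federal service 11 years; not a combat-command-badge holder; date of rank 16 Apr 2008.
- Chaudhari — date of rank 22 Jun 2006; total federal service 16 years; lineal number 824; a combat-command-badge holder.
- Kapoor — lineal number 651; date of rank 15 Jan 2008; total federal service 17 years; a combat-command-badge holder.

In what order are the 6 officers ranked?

Quinn, Nakamura, Oyelaran, Chaudhari, Kapoor, Whitfield

By total federal service (lower first): Quinn (11 years); then Nakamura and Oyelaran (both 14 years); then Chaudhari (16 years); then Kapoor (17 years); then Whitfield (21 years).
Nakamura and Oyelaran are each not a combat-command-badge holder, so the next rule applies.
Nakamura and Oyelaran both have lineal number 664, so the next rule applies.
Among Nakamura and Oyelaran, alphabetically by surname: Nakamura before Oyelaran.
Full order: Quinn, Nakamura, Oyelaran, Chaudhari, Kapoor, Whitfield.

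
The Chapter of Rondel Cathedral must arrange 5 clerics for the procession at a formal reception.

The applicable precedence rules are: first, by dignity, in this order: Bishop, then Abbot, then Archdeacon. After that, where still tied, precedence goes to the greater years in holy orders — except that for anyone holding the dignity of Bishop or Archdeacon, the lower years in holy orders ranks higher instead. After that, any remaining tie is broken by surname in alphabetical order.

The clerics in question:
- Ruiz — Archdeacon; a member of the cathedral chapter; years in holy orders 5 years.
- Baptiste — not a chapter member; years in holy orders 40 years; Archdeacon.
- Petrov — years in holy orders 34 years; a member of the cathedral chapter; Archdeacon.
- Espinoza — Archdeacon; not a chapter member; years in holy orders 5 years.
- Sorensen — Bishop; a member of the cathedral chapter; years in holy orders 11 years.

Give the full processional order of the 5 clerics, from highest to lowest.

Sorensen, Espinoza, Ruiz, Petrov, Baptiste

By dignity: Sorensen (Bishop); then Espinoza, Ruiz, Petrov and Baptiste (Archdeacon).
Among Espinoza, Ruiz, Petrov and Baptiste, by years in holy orders (lower first) (reversed rule for this group): Espinoza and Ruiz (5 years) before Petrov (34 years) before Baptiste (40 years).
Among Espinoza and Ruiz, alphabetically by surname: Espinoza before Ruiz.
Full order: Sorensen, Espinoza, Ruiz, Petrov, Baptiste.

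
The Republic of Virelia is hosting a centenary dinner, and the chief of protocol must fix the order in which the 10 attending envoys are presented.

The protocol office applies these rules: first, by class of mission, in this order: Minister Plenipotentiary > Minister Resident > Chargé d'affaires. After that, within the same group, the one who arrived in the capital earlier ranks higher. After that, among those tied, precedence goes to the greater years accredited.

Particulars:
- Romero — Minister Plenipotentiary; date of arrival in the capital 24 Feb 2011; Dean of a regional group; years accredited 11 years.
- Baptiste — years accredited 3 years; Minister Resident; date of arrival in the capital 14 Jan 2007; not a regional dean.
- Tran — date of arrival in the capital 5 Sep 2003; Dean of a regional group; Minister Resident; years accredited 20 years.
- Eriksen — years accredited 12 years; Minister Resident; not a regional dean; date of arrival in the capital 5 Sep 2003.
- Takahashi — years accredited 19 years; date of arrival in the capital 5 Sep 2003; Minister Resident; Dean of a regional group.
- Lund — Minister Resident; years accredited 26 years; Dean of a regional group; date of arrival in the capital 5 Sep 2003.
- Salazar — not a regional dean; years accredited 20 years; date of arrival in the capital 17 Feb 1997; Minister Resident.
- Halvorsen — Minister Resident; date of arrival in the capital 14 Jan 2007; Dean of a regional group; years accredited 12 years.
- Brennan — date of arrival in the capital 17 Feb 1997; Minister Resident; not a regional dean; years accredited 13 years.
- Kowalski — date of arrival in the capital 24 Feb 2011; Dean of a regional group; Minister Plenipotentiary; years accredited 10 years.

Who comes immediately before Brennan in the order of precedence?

By class of mission: Romero and Kowalski (Minister Plenipotentiary); then Salazar, Brennan, Lund, Tran, Takahashi, Eriksen, Halvorsen and Baptiste (Minister Resident).
Romero and Kowalski both have date of arrival in the capital 24 Feb 2011, so the next rule applies.
Among Romero and Kowalski, by years accredited (higher first): Romero (11 years) before Kowalski (10 years).
Among Salazar, Brennan, Lund, Tran, Takahashi, Eriksen, Halvorsen and Baptiste, by date of arrival in the capital (earlier first): Salazar and Brennan (17 Feb 1997) before Lund, Tran, Takahashi and Eriksen (5 Sep 2003) before Halvorsen and Baptiste (14 Jan 2007).
Among Salazar and Brennan, by years accredited (higher first): Salazar (20 years) before Brennan (13 years).
Among Lund, Tran, Takahashi and Eriksen, by years accredited (higher first): Lund (26 years) before Tran (20 years) before Takahashi (19 years) before Eriksen (12 years).
Among Halvorsen and Baptiste, by years accredited (higher first): Halvorsen (12 years) before Baptiste (3 years).
Order: Romero, Kowalski, Salazar, Brennan, Lund, Tran, Takahashi, Eriksen, Halvorsen, Baptiste.

Salazar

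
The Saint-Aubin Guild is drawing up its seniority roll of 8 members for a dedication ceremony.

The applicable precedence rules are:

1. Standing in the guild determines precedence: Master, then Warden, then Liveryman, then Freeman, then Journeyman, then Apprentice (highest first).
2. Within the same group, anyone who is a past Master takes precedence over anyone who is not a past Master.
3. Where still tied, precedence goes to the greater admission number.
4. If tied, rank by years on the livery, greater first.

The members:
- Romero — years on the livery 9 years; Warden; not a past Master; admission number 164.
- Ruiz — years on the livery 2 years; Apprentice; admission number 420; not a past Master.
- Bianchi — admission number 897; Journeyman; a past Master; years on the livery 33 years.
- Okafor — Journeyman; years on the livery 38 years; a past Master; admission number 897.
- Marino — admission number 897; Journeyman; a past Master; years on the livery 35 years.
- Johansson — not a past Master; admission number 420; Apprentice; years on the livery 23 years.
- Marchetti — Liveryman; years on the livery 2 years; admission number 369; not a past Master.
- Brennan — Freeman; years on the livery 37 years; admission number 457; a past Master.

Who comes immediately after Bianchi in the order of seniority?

Johansson

By standing in the guild: Romero (Warden); then Marchetti (Liveryman); then Brennan (Freeman); then Okafor, Marino and Bianchi (Journeyman); then Johansson and Ruiz (Apprentice).
Okafor, Marino and Bianchi are each a past Master, so the next rule applies.
Okafor, Marino and Bianchi all have admission number 897, so the next rule applies.
Among Okafor, Marino and Bianchi, by years on the livery (higher first): Okafor (38 years) before Marino (35 years) before Bianchi (33 years).
Johansson and Ruiz are each not a past Master, so the next rule applies.
Johansson and Ruiz both have admission number 420, so the next rule applies.
Among Johansson and Ruiz, by years on the livery (higher first): Johansson (23 years) before Ruiz (2 years).
Order: Romero, Marchetti, Brennan, Okafor, Marino, Bianchi, Johansson, Ruiz.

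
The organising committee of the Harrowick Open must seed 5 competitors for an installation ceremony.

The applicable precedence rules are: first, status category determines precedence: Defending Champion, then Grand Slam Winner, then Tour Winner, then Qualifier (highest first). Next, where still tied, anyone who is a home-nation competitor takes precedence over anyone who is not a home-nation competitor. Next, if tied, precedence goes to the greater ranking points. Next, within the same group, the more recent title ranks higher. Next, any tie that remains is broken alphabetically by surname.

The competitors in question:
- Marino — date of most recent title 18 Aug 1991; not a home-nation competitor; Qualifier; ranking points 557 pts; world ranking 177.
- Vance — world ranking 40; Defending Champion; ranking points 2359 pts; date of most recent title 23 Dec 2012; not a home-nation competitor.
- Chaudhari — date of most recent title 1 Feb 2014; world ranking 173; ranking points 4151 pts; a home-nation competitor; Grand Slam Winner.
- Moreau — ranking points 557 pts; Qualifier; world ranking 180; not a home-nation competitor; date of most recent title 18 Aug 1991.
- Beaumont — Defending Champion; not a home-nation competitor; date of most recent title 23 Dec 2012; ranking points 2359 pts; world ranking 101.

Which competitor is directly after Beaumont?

By status category: Beaumont and Vance (Defending Champion); then Chaudhari (Grand Slam Winner); then Marino and Moreau (Qualifier).
Beaumont and Vance are each not a home-nation competitor, so the next rule applies.
Beaumont and Vance both have ranking points 2359 pts, so the next rule applies.
Beaumont and Vance both have date of most recent title 23 Dec 2012, so the next rule applies.
Among Beaumont and Vance, alphabetically by surname: Beaumont before Vance.
Marino and Moreau are each not a home-nation competitor, so the next rule applies.
Marino and Moreau both have ranking points 557 pts, so the next rule applies.
Marino and Moreau both have date of most recent title 18 Aug 1991, so the next rule applies.
Among Marino and Moreau, alphabetically by surname: Marino before Moreau.
Order: Beaumont, Vance, Chaudhari, Marino, Moreau.

Vance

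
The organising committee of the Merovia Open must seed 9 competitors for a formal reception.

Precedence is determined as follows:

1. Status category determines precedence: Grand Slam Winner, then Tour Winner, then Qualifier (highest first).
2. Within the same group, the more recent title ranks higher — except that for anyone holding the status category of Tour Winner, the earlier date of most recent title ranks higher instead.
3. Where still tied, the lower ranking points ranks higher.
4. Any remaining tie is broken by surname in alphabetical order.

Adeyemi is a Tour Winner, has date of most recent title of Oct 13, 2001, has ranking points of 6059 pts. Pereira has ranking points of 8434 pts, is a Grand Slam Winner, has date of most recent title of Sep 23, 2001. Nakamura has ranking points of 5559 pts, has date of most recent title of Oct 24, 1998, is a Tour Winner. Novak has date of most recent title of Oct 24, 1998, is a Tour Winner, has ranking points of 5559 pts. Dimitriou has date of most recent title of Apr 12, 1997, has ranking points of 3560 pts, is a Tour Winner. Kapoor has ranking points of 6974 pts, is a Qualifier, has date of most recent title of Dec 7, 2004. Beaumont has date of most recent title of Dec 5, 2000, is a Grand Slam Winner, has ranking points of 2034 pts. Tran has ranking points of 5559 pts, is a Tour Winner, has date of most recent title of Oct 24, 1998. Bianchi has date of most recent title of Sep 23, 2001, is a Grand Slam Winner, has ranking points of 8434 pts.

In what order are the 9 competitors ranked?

By status category: Bianchi, Pereira and Beaumont (Grand Slam Winner); then Dimitriou, Nakamura, Novak, Tran and Adeyemi (Tour Winner); then Kapoor (Qualifier).
Among Bianchi, Pereira and Beaumont, by date of most recent title (later first): Bianchi and Pereira (Sep 23, 2001) before Beaumont (Dec 5, 2000).
Bianchi and Pereira both have ranking points 8434 pts, so the next rule applies.
Among Bianchi and Pereira, alphabetically by surname: Bianchi before Pereira.
Among Dimitriou, Nakamura, Novak, Tran and Adeyemi, by date of most recent title (earlier first) (reversed rule for this group): Dimitriou (Apr 12, 1997) before Nakamura, Novak and Tran (Oct 24, 1998) before Adeyemi (Oct 13, 2001).
Nakamura, Novak and Tran all have ranking points 5559 pts, so the next rule applies.
Among Nakamura, Novak and Tran, alphabetically by surname: Nakamura before Novak before Tran.
Full order: Bianchi, Pereira, Beaumont, Dimitriou, Nakamura, Novak, Tran, Adeyemi, Kapoor.

Bianchi, Pereira, Beaumont, Dimitriou, Nakamura, Novak, Tran, Adeyemi, Kapoor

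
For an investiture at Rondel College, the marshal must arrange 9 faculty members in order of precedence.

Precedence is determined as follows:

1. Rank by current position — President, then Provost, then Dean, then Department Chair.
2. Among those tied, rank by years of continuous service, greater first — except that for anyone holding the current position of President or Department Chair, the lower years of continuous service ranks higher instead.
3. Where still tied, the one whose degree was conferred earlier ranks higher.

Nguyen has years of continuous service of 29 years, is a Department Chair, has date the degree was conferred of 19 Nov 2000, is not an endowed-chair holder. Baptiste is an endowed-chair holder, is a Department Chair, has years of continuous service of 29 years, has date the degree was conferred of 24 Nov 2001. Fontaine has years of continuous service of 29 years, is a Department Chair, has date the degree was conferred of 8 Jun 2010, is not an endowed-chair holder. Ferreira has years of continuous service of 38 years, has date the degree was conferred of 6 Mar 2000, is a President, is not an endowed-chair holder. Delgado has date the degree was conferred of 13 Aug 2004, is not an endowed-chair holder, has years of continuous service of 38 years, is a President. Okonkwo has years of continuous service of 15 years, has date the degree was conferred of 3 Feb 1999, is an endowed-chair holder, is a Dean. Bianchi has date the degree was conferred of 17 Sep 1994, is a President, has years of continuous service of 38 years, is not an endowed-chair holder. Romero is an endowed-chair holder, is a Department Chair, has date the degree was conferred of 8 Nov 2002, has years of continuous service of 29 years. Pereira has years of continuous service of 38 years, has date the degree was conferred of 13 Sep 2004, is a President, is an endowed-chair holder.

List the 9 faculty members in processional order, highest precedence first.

Bianchi, Ferreira, Delgado, Pereira, Okonkwo, Nguyen, Baptiste, Romero, Fontaine

By current position: Bianchi, Ferreira, Delgado and Pereira (President); then Okonkwo (Dean); then Nguyen, Baptiste, Romero and Fontaine (Department Chair).
Bianchi, Ferreira, Delgado and Pereira all have years of continuous service 38 years, so the next rule applies.
Among Bianchi, Ferreira, Delgado and Pereira, by date the degree was conferred (earlier first): Bianchi (17 Sep 1994) before Ferreira (6 Mar 2000) before Delgado (13 Aug 2004) before Pereira (13 Sep 2004).
Nguyen, Baptiste, Romero and Fontaine all have years of continuous service 29 years, so the next rule applies.
Among Nguyen, Baptiste, Romero and Fontaine, by date the degree was conferred (earlier first): Nguyen (19 Nov 2000) before Baptiste (24 Nov 2001) before Romero (8 Nov 2002) before Fontaine (8 Jun 2010).
Full order: Bianchi, Ferreira, Delgado, Pereira, Okonkwo, Nguyen, Baptiste, Romero, Fontaine.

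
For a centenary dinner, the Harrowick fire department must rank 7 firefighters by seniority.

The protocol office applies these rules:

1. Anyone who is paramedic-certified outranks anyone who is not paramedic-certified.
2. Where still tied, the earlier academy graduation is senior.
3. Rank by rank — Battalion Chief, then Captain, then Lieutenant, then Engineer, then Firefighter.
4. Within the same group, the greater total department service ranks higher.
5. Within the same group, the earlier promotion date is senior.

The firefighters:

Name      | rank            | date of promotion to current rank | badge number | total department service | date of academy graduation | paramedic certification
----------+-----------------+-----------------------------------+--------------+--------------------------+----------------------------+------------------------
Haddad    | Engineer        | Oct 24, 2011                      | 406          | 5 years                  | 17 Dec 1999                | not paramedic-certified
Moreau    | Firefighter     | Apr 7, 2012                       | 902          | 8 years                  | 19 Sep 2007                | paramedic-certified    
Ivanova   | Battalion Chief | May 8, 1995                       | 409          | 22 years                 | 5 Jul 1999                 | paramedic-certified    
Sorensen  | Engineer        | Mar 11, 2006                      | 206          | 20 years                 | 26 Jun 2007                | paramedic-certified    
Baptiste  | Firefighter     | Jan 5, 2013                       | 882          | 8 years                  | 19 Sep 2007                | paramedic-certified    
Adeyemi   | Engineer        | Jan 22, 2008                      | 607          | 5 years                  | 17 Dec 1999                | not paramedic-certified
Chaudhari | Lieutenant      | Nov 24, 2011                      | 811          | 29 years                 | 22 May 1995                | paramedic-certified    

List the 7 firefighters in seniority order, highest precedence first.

By the first rule: Chaudhari, Ivanova, Sorensen, Moreau and Baptiste (each paramedic-certified); then Adeyemi and Haddad (both not paramedic-certified).
Among Chaudhari, Ivanova, Sorensen, Moreau and Baptiste, by date of academy graduation (earlier first): Chaudhari (22 May 1995) before Ivanova (5 Jul 1999) before Sorensen (26 Jun 2007) before Moreau and Baptiste (19 Sep 2007).
Moreau and Baptiste are each Firefighter, so the next rule applies.
Moreau and Baptiste both have total department service 8 years, so the next rule applies.
Among Moreau and Baptiste, by date of promotion to current rank (earlier first): Moreau (Apr 7, 2012) before Baptiste (Jan 5, 2013).
Adeyemi and Haddad both have date of academy graduation 17 Dec 1999, so the next rule applies.
Adeyemi and Haddad are each Engineer, so the next rule applies.
Adeyemi and Haddad both have total department service 5 years, so the next rule applies.
Among Adeyemi and Haddad, by date of promotion to current rank (earlier first): Adeyemi (Jan 22, 2008) before Haddad (Oct 24, 2011).
Full order: Chaudhari, Ivanova, Sorensen, Moreau, Baptiste, Adeyemi, Haddad.

Chaudhari, Ivanova, Sorensen, Moreau, Baptiste, Adeyemi, Haddad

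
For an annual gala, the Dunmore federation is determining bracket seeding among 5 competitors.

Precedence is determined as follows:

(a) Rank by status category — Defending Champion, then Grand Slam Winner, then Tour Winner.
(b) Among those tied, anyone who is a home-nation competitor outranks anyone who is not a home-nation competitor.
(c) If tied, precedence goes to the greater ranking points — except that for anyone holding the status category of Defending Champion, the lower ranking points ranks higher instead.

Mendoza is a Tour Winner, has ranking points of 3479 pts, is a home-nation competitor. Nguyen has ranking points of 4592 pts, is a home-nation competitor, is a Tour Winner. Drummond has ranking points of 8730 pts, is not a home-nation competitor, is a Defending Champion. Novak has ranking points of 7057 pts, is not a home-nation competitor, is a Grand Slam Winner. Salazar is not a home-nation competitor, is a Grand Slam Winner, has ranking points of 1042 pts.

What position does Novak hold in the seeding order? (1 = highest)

By status category: Drummond (Defending Champion); then Novak and Salazar (Grand Slam Winner); then Nguyen and Mendoza (Tour Winner).
Novak and Salazar are each not a home-nation competitor, so the next rule applies.
Among Novak and Salazar, by ranking points (higher first): Novak (7057 pts) before Salazar (1042 pts).
Nguyen and Mendoza are each a home-nation competitor, so the next rule applies.
Among Nguyen and Mendoza, by ranking points (higher first): Nguyen (4592 pts) before Mendoza (3479 pts).
Order: Drummond, Novak, Salazar, Nguyen, Mendoza. So position 2.

2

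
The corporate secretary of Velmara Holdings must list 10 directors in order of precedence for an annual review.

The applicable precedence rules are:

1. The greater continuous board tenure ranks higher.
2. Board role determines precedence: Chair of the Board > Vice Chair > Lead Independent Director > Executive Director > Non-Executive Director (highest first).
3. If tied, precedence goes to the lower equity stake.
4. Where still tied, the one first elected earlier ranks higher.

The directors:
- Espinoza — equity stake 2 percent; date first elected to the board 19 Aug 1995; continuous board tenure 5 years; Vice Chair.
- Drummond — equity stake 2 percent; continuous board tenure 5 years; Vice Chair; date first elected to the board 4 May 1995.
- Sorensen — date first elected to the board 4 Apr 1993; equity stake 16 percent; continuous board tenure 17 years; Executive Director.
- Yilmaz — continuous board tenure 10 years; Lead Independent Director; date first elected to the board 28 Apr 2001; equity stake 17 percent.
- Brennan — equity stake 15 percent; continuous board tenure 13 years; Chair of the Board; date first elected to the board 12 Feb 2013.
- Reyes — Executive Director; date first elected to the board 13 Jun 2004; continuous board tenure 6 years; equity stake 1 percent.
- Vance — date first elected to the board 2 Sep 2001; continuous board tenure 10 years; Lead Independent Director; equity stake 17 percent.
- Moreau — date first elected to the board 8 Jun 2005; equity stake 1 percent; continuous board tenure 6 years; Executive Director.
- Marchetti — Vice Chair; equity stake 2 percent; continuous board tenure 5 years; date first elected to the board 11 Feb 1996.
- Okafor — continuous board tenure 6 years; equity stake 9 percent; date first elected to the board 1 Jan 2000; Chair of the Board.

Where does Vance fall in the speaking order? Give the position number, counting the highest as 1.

By continuous board tenure (higher first): Sorensen (17 years); then Brennan (13 years); then Yilmaz and Vance (both 10 years); then Okafor, Reyes and Moreau (each 6 years); then Drummond, Espinoza and Marchetti (each 5 years).
Yilmaz and Vance are each Lead Independent Director, so the next rule applies.
Yilmaz and Vance both have equity stake 17 percent, so the next rule applies.
Among Yilmaz and Vance, by date first elected to the board (earlier first): Yilmaz (28 Apr 2001) before Vance (2 Sep 2001).
Among Okafor, Reyes and Moreau, by board role: Okafor (Chair of the Board) before Reyes and Moreau (Executive Director).
Reyes and Moreau both have equity stake 1 percent, so the next rule applies.
Among Reyes and Moreau, by date first elected to the board (earlier first): Reyes (13 Jun 2004) before Moreau (8 Jun 2005).
Drummond, Espinoza and Marchetti are each Vice Chair, so the next rule applies.
Drummond, Espinoza and Marchetti all have equity stake 2 percent, so the next rule applies.
Among Drummond, Espinoza and Marchetti, by date first elected to the board (earlier first): Drummond (4 May 1995) before Espinoza (19 Aug 1995) before Marchetti (11 Feb 1996).
Order: Sorensen, Brennan, Yilmaz, Vance, Okafor, Reyes, Moreau, Drummond, Espinoza, Marchetti. So position 4.

4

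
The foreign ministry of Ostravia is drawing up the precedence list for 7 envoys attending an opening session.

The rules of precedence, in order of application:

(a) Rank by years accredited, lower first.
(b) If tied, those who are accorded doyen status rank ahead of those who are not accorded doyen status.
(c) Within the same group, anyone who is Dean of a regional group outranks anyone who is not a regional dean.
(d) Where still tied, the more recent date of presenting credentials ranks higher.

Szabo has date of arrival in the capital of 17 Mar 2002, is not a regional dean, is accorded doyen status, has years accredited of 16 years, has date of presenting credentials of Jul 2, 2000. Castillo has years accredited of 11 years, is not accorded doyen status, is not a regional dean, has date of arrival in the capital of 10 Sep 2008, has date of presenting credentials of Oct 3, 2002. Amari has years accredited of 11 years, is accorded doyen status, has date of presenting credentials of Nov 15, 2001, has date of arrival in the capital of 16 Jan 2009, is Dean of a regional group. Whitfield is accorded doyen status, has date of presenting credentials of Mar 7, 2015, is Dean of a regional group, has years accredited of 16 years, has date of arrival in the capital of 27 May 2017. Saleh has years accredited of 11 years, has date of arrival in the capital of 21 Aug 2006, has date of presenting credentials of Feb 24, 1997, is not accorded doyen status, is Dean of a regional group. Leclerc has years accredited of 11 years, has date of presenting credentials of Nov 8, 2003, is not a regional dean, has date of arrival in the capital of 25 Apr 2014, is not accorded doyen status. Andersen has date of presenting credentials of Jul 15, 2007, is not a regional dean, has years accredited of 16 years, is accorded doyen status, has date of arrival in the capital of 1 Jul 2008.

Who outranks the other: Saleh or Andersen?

By years accredited (lower first): Amari, Saleh, Leclerc and Castillo (each 11 years); then Whitfield, Andersen and Szabo (each 16 years).
Among Amari, Saleh, Leclerc and Castillo, accorded doyen status before not accorded doyen status: Amari (accorded doyen status) before Saleh, Leclerc and Castillo (not accorded doyen status).
Among Saleh, Leclerc and Castillo, Dean of a regional group before not a regional dean: Saleh (Dean of a regional group) before Leclerc and Castillo (not a regional dean).
Among Leclerc and Castillo, by date of presenting credentials (later first): Leclerc (Nov 8, 2003) before Castillo (Oct 3, 2002).
Whitfield, Andersen and Szabo are each accorded doyen status, so the next rule applies.
Among Whitfield, Andersen and Szabo, Dean of a regional group before not a regional dean: Whitfield (Dean of a regional group) before Andersen and Szabo (not a regional dean).
Among Andersen and Szabo, by date of presenting credentials (later first): Andersen (Jul 15, 2007) before Szabo (Jul 2, 2000).
So Saleh takes precedence.

Saleh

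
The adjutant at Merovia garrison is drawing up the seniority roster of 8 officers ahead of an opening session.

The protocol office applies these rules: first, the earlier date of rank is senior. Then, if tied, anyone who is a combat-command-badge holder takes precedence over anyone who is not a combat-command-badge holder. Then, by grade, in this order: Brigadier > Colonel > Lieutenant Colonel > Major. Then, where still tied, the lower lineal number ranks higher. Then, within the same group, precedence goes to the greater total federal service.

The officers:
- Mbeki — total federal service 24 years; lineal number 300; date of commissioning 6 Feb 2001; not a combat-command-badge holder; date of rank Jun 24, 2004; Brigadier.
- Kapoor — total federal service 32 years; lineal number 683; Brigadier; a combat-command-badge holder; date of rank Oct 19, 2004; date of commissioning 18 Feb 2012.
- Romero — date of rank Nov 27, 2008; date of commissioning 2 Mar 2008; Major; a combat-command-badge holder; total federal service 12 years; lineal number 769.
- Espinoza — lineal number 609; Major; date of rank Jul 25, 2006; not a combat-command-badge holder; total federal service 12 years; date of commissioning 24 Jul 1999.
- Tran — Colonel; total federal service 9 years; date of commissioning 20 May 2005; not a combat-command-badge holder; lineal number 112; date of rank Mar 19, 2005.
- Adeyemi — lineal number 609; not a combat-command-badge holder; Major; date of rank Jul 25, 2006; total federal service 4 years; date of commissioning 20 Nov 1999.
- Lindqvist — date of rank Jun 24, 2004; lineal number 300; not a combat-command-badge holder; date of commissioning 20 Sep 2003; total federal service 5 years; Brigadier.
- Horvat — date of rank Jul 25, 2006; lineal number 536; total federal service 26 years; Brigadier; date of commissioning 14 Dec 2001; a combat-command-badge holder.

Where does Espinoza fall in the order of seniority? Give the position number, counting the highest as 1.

6

By date of rank (earlier first): Mbeki and Lindqvist (both Jun 24, 2004); then Kapoor (Oct 19, 2004); then Tran (Mar 19, 2005); then Horvat, Espinoza and Adeyemi (each Jul 25, 2006); then Romero (Nov 27, 2008).
Mbeki and Lindqvist are each not a combat-command-badge holder, so the next rule applies.
Mbeki and Lindqvist are each Brigadier, so the next rule applies.
Mbeki and Lindqvist both have lineal number 300, so the next rule applies.
Among Mbeki and Lindqvist, by total federal service (higher first): Mbeki (24 years) before Lindqvist (5 years).
Among Horvat, Espinoza and Adeyemi, a combat-command-badge holder before not a combat-command-badge holder: Horvat (a combat-command-badge holder) before Espinoza and Adeyemi (not a combat-command-badge holder).
Espinoza and Adeyemi are each Major, so the next rule applies.
Espinoza and Adeyemi both have lineal number 609, so the next rule applies.
Among Espinoza and Adeyemi, by total federal service (higher first): Espinoza (12 years) before Adeyemi (4 years).
Order: Mbeki, Lindqvist, Kapoor, Tran, Horvat, Espinoza, Adeyemi, Romero. So position 6.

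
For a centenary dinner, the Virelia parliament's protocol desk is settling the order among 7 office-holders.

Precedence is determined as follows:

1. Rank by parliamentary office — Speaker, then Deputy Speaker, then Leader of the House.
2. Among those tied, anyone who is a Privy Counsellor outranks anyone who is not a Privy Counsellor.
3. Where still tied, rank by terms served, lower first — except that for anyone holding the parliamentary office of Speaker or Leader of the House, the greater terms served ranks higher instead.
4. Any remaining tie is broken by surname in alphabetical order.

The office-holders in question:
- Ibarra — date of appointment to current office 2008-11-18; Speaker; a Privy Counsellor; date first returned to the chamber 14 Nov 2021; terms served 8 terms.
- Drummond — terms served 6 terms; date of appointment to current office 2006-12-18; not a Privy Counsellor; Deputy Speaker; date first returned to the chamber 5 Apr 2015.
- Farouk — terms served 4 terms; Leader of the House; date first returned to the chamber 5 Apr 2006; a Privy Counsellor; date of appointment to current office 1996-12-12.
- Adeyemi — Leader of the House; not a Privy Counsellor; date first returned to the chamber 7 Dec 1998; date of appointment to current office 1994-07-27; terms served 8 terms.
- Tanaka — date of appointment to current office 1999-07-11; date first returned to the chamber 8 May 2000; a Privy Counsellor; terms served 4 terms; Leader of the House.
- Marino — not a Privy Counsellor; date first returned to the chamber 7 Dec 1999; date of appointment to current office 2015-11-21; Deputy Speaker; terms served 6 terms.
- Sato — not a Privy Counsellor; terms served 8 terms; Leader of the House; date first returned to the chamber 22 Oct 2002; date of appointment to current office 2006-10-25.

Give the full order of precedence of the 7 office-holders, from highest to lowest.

By parliamentary office: Ibarra (Speaker); then Drummond and Marino (Deputy Speaker); then Farouk, Tanaka, Adeyemi and Sato (Leader of the House).
Drummond and Marino are each not a Privy Counsellor, so the next rule applies.
Drummond and Marino both have terms served 6 terms, so the next rule applies.
Among Drummond and Marino, alphabetically by surname: Drummond before Marino.
Among Farouk, Tanaka, Adeyemi and Sato, a Privy Counsellor before not a Privy Counsellor: Farouk and Tanaka (a Privy Counsellor) before Adeyemi and Sato (not a Privy Counsellor).
Farouk and Tanaka both have terms served 4 terms, so the next rule applies.
Among Farouk and Tanaka, alphabetically by surname: Farouk before Tanaka.
Adeyemi and Sato both have terms served 8 terms, so the next rule applies.
Among Adeyemi and Sato, alphabetically by surname: Adeyemi before Sato.
Full order: Ibarra, Drummond, Marino, Farouk, Tanaka, Adeyemi, Sato.

Ibarra, Drummond, Marino, Farouk, Tanaka, Adeyemi, Sato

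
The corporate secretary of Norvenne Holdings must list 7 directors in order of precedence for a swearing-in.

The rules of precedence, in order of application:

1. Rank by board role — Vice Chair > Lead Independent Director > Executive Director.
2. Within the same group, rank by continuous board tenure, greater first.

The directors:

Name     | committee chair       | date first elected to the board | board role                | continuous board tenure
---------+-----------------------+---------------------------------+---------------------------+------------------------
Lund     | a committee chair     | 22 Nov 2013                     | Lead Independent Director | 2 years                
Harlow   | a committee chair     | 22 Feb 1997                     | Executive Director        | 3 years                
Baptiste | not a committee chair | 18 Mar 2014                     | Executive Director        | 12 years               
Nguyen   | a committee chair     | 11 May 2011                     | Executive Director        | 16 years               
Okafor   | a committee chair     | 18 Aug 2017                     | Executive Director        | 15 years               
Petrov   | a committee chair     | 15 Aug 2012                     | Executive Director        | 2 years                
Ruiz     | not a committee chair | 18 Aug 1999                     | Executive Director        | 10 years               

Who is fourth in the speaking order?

Baptiste

By board role: Lund (Lead Independent Director); then Nguyen, Okafor, Baptiste, Ruiz, Harlow and Petrov (Executive Director).
Among Nguyen, Okafor, Baptiste, Ruiz, Harlow and Petrov, by continuous board tenure (higher first): Nguyen (16 years) before Okafor (15 years) before Baptiste (12 years) before Ruiz (10 years) before Harlow (3 years) before Petrov (2 years).
Order: Lund, Nguyen, Okafor, Baptiste, Ruiz, Harlow, Petrov.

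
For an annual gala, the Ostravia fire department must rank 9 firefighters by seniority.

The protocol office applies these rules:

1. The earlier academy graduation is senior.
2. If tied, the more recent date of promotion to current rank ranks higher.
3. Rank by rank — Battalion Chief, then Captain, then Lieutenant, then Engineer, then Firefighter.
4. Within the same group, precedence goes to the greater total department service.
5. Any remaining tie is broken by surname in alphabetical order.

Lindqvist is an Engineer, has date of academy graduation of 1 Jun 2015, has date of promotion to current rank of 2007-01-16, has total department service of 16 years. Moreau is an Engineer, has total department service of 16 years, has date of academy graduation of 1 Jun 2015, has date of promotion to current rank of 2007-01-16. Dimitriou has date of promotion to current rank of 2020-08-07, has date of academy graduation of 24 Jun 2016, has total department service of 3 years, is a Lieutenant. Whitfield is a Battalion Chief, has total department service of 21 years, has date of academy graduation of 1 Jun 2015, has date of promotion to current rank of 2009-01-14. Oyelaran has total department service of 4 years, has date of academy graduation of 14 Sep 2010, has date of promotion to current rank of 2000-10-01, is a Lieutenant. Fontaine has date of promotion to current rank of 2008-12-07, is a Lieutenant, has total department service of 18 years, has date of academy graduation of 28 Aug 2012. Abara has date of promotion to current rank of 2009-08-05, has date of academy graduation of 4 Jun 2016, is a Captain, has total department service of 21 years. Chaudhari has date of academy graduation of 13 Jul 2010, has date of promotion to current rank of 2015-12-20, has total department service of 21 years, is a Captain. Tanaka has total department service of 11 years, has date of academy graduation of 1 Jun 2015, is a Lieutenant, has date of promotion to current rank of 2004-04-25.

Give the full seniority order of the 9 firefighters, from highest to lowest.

By date of academy graduation (earlier first): Chaudhari (13 Jul 2010); then Oyelaran (14 Sep 2010); then Fontaine (28 Aug 2012); then Whitfield, Lindqvist, Moreau and Tanaka (each 1 Jun 2015); then Abara (4 Jun 2016); then Dimitriou (24 Jun 2016).
Among Whitfield, Lindqvist, Moreau and Tanaka, by date of promotion to current rank (later first): Whitfield (2009-01-14) before Lindqvist and Moreau (2007-01-16) before Tanaka (2004-04-25).
Lindqvist and Moreau are each Engineer, so the next rule applies.
Lindqvist and Moreau both have total department service 16 years, so the next rule applies.
Among Lindqvist and Moreau, alphabetically by surname: Lindqvist before Moreau.
Full order: Chaudhari, Oyelaran, Fontaine, Whitfield, Lindqvist, Moreau, Tanaka, Abara, Dimitriou.

Chaudhari, Oyelaran, Fontaine, Whitfield, Lindqvist, Moreau, Tanaka, Abara, Dimitriou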